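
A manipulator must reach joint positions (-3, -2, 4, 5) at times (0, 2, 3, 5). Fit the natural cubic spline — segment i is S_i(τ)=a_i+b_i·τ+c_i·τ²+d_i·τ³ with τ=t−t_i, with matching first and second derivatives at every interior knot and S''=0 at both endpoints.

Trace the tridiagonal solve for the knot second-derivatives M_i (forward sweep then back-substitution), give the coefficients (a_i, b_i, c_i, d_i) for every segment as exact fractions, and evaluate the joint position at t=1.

Δ: Δ0=1/2, Δ1=6, Δ2=1/2
row 1: diag=6, rhs=33; c'=1/6, d'=11/2
row 2: denom=6−1·1/6=35/6; d'=(-33−1·11/2)/(35/6)=-33/5
back: M2=-33/5
back: M1=11/2−1/6·-33/5=33/5
M: M0=0, M1=33/5, M2=-33/5, M3=0
seg 0: a=-3, c=M0/2=0, d=(M1−M0)/(6·2)=11/20, b=Δ0−h0·(2M0+M1)/6=-17/10
seg 1: a=-2, c=M1/2=33/10, d=(M2−M1)/(6·1)=-11/5, b=Δ1−h1·(2M1+M2)/6=49/10
seg 2: a=4, c=M2/2=-33/10, d=(M3−M2)/(6·2)=11/20, b=Δ2−h2·(2M2+M3)/6=49/10
t_q=1 → seg 0, τ=1; S=-3+-17/10·τ+0·τ²+11/20·τ³=-83/20

  seg 0: a=-3 b=-17/10 c=0 d=11/20
  seg 1: a=-2 b=49/10 c=33/10 d=-11/5
  seg 2: a=4 b=49/10 c=-33/10 d=11/20
S(1) = -83/20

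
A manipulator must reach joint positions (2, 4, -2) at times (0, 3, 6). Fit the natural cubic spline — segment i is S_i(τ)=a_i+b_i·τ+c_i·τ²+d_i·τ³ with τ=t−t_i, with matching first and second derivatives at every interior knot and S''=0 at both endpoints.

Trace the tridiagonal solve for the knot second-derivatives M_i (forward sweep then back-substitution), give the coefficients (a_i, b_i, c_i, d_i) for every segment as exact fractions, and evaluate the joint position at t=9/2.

Δ: Δ0=2/3, Δ1=-2
row 1: diag=12, rhs=-16; c'=1/4, d'=-4/3
back: M1=-4/3
M: M0=0, M1=-4/3, M2=0
seg 0: a=2, c=M0/2=0, d=(M1−M0)/(6·3)=-2/27, b=Δ0−h0·(2M0+M1)/6=4/3
seg 1: a=4, c=M1/2=-2/3, d=(M2−M1)/(6·3)=2/27, b=Δ1−h1·(2M1+M2)/6=-2/3
t_q=9/2 → seg 1, τ=3/2; S=4+-2/3·τ+-2/3·τ²+2/27·τ³=7/4

  seg 0: a=2 b=4/3 c=0 d=-2/27
  seg 1: a=4 b=-2/3 c=-2/3 d=2/27
S(9/2) = 7/4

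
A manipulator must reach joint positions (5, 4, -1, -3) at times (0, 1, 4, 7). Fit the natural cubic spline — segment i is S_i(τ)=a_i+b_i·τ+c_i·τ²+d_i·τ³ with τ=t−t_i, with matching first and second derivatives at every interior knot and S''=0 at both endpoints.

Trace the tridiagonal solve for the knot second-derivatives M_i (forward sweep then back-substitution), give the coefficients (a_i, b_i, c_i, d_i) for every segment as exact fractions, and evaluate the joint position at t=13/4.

Δ: Δ0=-1, Δ1=-5/3, Δ2=-2/3
row 1: diag=8, rhs=-4; c'=3/8, d'=-1/2
row 2: denom=12−3·3/8=87/8; d'=(6−3·-1/2)/(87/8)=20/29
back: M2=20/29
back: M1=-1/2−3/8·20/29=-22/29
M: M0=0, M1=-22/29, M2=20/29, M3=0
seg 0: a=5, c=M0/2=0, d=(M1−M0)/(6·1)=-11/87, b=Δ0−h0·(2M0+M1)/6=-76/87
seg 1: a=4, c=M1/2=-11/29, d=(M2−M1)/(6·3)=7/87, b=Δ1−h1·(2M1+M2)/6=-109/87
seg 2: a=-1, c=M2/2=10/29, d=(M3−M2)/(6·3)=-10/261, b=Δ2−h2·(2M2+M3)/6=-118/87
t_q=13/4 → seg 1, τ=9/4; S=4+-109/87·τ+-11/29·τ²+7/87·τ³=329/1856

  seg 0: a=5 b=-76/87 c=0 d=-11/87
  seg 1: a=4 b=-109/87 c=-11/29 d=7/87
  seg 2: a=-1 b=-118/87 c=10/29 d=-10/261
S(13/4) = 329/1856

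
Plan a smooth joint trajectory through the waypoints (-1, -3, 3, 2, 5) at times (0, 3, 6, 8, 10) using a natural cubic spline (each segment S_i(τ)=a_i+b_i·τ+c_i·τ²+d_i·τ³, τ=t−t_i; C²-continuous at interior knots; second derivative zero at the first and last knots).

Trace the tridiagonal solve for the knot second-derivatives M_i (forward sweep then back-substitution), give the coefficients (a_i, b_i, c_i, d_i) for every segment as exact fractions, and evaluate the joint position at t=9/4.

  seg 0: a=-1 b=-173/105 c=0 d=103/945
  seg 1: a=-3 b=136/105 c=103/105 d=-47/189
  seg 2: a=3 b=7/15 c=-44/35 d=65/168
  seg 3: a=2 b=17/210 c=149/140 d=-149/840
S(9/4) = -1109/320

Δ: Δ0=-2/3, Δ1=2, Δ2=-1/2, Δ3=3/2
row 1: diag=12, rhs=16; c'=1/4, d'=4/3
row 2: denom=10−3·1/4=37/4; d'=(-15−3·4/3)/(37/4)=-76/37
row 3: denom=8−2·8/37=280/37; d'=(12−2·-76/37)/(280/37)=149/70
back: M3=149/70
back: M2=-76/37−8/37·149/70=-88/35
back: M1=4/3−1/4·-88/35=206/105
M: M0=0, M1=206/105, M2=-88/35, M3=149/70, M4=0
seg 0: a=-1, c=M0/2=0, d=(M1−M0)/(6·3)=103/945, b=Δ0−h0·(2M0+M1)/6=-173/105
seg 1: a=-3, c=M1/2=103/105, d=(M2−M1)/(6·3)=-47/189, b=Δ1−h1·(2M1+M2)/6=136/105
seg 2: a=3, c=M2/2=-44/35, d=(M3−M2)/(6·2)=65/168, b=Δ2−h2·(2M2+M3)/6=7/15
seg 3: a=2, c=M3/2=149/140, d=(M4−M3)/(6·2)=-149/840, b=Δ3−h3·(2M3+M4)/6=17/210
t_q=9/4 → seg 0, τ=9/4; S=-1+-173/105·τ+0·τ²+103/945·τ³=-1109/320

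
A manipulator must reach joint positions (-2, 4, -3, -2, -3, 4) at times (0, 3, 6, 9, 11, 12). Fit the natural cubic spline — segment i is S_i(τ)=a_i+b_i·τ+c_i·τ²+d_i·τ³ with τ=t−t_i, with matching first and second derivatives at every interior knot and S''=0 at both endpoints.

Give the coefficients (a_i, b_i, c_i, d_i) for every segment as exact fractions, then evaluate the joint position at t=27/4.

Δ: Δ0=2, Δ1=-7/3, Δ2=1/3, Δ3=-1/2, Δ4=7
row 1: diag=12, rhs=-26; c'=1/4, d'=-13/6
row 2: denom=12−3·1/4=45/4; d'=(16−3·-13/6)/(45/4)=2
row 3: denom=10−3·4/15=46/5; d'=(-5−3·2)/(46/5)=-55/46
row 4: denom=6−2·5/23=128/23; d'=(45−2·-55/46)/(128/23)=545/64
back: M4=545/64
back: M3=-55/46−5/23·545/64=-195/64
back: M2=2−4/15·-195/64=45/16
back: M1=-13/6−1/4·45/16=-551/192
M: M0=0, M1=-551/192, M2=45/16, M3=-195/64, M4=545/64, M5=0
seg 0: a=-2, c=M0/2=0, d=(M1−M0)/(6·3)=-551/3456, b=Δ0−h0·(2M0+M1)/6=1319/384
seg 1: a=4, c=M1/2=-551/384, d=(M2−M1)/(6·3)=1091/3456, b=Δ1−h1·(2M1+M2)/6=-167/192
seg 2: a=-3, c=M2/2=45/32, d=(M3−M2)/(6·3)=-125/384, b=Δ2−h2·(2M2+M3)/6=-367/384
seg 3: a=-2, c=M3/2=-195/128, d=(M4−M3)/(6·2)=185/192, b=Δ3−h3·(2M3+M4)/6=-251/192
seg 4: a=-3, c=M4/2=545/128, d=(M5−M4)/(6·1)=-545/384, b=Δ4−h4·(2M4+M5)/6=799/192
t_q=27/4 → seg 2, τ=3/4; S=-3+-367/384·τ+45/32·τ²+-125/384·τ³=-25093/8192

  seg 0: a=-2 b=1319/384 c=0 d=-551/3456
  seg 1: a=4 b=-167/192 c=-551/384 d=1091/3456
  seg 2: a=-3 b=-367/384 c=45/32 d=-125/384
  seg 3: a=-2 b=-251/192 c=-195/128 d=185/192
  seg 4: a=-3 b=799/192 c=545/128 d=-545/384
S(27/4) = -25093/8192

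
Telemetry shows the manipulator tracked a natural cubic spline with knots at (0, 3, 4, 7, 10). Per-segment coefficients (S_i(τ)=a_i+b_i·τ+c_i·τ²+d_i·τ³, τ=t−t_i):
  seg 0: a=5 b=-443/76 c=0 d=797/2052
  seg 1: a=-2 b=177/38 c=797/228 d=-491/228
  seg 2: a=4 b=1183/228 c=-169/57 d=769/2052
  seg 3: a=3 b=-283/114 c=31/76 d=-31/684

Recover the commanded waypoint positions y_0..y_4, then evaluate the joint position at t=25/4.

y_0=5 y_1=-2 y_2=4 y_3=3 y_4=-2
S(25/4) = 23995/4864

y_0 = S_0(0) = a_0 = 5
y_1 = S_1(0) = a_1 = -2
y_2 = S_2(0) = a_2 = 4
y_3 = S_3(0) = a_3 = 3
y_4 = S_3(3) = -2
t_q=25/4 is in segment 2 (τ=9/4); S_2(τ)=23995/4864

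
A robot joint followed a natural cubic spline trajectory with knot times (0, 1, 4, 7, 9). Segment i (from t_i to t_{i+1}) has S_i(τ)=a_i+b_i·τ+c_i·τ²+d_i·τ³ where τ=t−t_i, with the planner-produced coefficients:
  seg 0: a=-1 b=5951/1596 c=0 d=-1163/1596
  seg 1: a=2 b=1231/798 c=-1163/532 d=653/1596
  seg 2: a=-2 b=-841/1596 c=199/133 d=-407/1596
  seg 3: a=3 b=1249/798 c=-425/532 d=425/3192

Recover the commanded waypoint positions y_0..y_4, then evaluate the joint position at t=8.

y_0=-1 y_1=2 y_2=-2 y_3=3 y_4=4
S(8) = 4149/1064

y_0 = S_0(0) = a_0 = -1
y_1 = S_1(0) = a_1 = 2
y_2 = S_2(0) = a_2 = -2
y_3 = S_3(0) = a_3 = 3
y_4 = S_3(2) = 4
t_q=8 is in segment 3 (τ=1); S_3(τ)=4149/1064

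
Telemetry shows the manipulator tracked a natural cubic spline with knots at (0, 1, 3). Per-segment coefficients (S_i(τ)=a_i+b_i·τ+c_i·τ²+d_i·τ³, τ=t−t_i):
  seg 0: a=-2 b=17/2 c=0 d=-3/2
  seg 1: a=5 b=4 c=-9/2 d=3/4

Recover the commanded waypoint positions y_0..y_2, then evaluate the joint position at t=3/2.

y_0 = S_0(0) = a_0 = -2
y_1 = S_1(0) = a_1 = 5
y_2 = S_1(2) = 1
t_q=3/2 is in segment 1 (τ=1/2); S_1(τ)=191/32

y_0=-2 y_1=5 y_2=1
S(3/2) = 191/32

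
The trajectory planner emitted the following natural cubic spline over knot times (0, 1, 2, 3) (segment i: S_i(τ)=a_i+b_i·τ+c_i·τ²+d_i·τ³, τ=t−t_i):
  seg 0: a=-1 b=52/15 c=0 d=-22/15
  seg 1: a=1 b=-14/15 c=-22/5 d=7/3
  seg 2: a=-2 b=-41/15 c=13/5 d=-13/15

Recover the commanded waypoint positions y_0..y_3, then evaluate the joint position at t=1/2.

y_0 = S_0(0) = a_0 = -1
y_1 = S_1(0) = a_1 = 1
y_2 = S_2(0) = a_2 = -2
y_3 = S_2(1) = -3
t_q=1/2 is in segment 0 (τ=1/2); S_0(τ)=11/20

y_0=-1 y_1=1 y_2=-2 y_3=-3
S(1/2) = 11/20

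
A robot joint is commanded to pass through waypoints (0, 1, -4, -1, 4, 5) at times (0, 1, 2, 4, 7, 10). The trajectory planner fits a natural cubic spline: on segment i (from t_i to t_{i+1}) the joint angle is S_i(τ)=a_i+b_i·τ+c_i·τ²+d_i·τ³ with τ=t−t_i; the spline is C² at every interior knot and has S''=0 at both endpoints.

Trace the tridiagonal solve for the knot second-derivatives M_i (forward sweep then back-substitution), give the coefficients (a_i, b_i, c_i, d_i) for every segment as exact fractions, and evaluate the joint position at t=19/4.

  seg 0: a=0 b=4519/1574 c=0 d=-2945/1574
  seg 1: a=1 b=-2158/787 c=-8835/1574 d=5281/1574
  seg 2: a=-4 b=-6143/1574 c=3504/787 d=-689/787
  seg 3: a=-1 b=5353/1574 c=-630/787 d=3151/42498
  seg 4: a=4 b=472/787 c=-629/4722 d=629/42498
S(19/4) = 113999/100736

Δ: Δ0=1, Δ1=-5, Δ2=3/2, Δ3=5/3, Δ4=1/3
row 1: diag=4, rhs=-36; c'=1/4, d'=-9
row 2: denom=6−1·1/4=23/4; d'=(39−1·-9)/(23/4)=192/23
row 3: denom=10−2·8/23=214/23; d'=(1−2·192/23)/(214/23)=-361/214
row 4: denom=12−3·69/214=2361/214; d'=(-8−3·-361/214)/(2361/214)=-629/2361
back: M4=-629/2361
back: M3=-361/214−69/214·-629/2361=-1260/787
back: M2=192/23−8/23·-1260/787=7008/787
back: M1=-9−1/4·7008/787=-8835/787
M: M0=0, M1=-8835/787, M2=7008/787, M3=-1260/787, M4=-629/2361, M5=0
seg 0: a=0, c=M0/2=0, d=(M1−M0)/(6·1)=-2945/1574, b=Δ0−h0·(2M0+M1)/6=4519/1574
seg 1: a=1, c=M1/2=-8835/1574, d=(M2−M1)/(6·1)=5281/1574, b=Δ1−h1·(2M1+M2)/6=-2158/787
seg 2: a=-4, c=M2/2=3504/787, d=(M3−M2)/(6·2)=-689/787, b=Δ2−h2·(2M2+M3)/6=-6143/1574
seg 3: a=-1, c=M3/2=-630/787, d=(M4−M3)/(6·3)=3151/42498, b=Δ3−h3·(2M3+M4)/6=5353/1574
seg 4: a=4, c=M4/2=-629/4722, d=(M5−M4)/(6·3)=629/42498, b=Δ4−h4·(2M4+M5)/6=472/787
t_q=19/4 → seg 3, τ=3/4; S=-1+5353/1574·τ+-630/787·τ²+3151/42498·τ³=113999/100736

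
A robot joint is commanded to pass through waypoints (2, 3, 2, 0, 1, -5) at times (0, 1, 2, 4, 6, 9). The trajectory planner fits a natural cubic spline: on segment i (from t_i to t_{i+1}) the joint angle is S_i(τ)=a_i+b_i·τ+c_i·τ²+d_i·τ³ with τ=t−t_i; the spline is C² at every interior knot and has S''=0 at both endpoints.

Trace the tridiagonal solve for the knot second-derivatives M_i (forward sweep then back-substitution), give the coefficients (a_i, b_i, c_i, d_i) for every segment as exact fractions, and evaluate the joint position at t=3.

  seg 0: a=2 b=595/397 c=0 d=-198/397
  seg 1: a=3 b=1/397 c=-594/397 d=196/397
  seg 2: a=2 b=-599/397 c=-6/397 d=107/794
  seg 3: a=0 b=19/397 c=315/397 d=-901/3176
  seg 4: a=1 b=-145/794 c=-1443/1588 d=481/4764
S(3) = 485/794

Δ: Δ0=1, Δ1=-1, Δ2=-1, Δ3=1/2, Δ4=-2
row 1: diag=4, rhs=-12; c'=1/4, d'=-3
row 2: denom=6−1·1/4=23/4; d'=(0−1·-3)/(23/4)=12/23
row 3: denom=8−2·8/23=168/23; d'=(9−2·12/23)/(168/23)=61/56
row 4: denom=10−2·23/84=397/42; d'=(-15−2·61/56)/(397/42)=-1443/794
back: M4=-1443/794
back: M3=61/56−23/84·-1443/794=630/397
back: M2=12/23−8/23·630/397=-12/397
back: M1=-3−1/4·-12/397=-1188/397
M: M0=0, M1=-1188/397, M2=-12/397, M3=630/397, M4=-1443/794, M5=0
seg 0: a=2, c=M0/2=0, d=(M1−M0)/(6·1)=-198/397, b=Δ0−h0·(2M0+M1)/6=595/397
seg 1: a=3, c=M1/2=-594/397, d=(M2−M1)/(6·1)=196/397, b=Δ1−h1·(2M1+M2)/6=1/397
seg 2: a=2, c=M2/2=-6/397, d=(M3−M2)/(6·2)=107/794, b=Δ2−h2·(2M2+M3)/6=-599/397
seg 3: a=0, c=M3/2=315/397, d=(M4−M3)/(6·2)=-901/3176, b=Δ3−h3·(2M3+M4)/6=19/397
seg 4: a=1, c=M4/2=-1443/1588, d=(M5−M4)/(6·3)=481/4764, b=Δ4−h4·(2M4+M5)/6=-145/794
t_q=3 → seg 2, τ=1; S=2+-599/397·τ+-6/397·τ²+107/794·τ³=485/794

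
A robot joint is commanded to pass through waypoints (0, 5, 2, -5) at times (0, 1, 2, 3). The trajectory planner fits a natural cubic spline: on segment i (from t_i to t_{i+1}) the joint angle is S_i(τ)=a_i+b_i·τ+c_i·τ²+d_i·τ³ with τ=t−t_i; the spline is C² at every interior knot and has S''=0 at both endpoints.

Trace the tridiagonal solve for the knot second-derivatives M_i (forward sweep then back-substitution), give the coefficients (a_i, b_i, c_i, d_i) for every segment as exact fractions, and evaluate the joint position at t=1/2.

Δ: Δ0=5, Δ1=-3, Δ2=-7
row 1: diag=4, rhs=-48; c'=1/4, d'=-12
row 2: denom=4−1·1/4=15/4; d'=(-24−1·-12)/(15/4)=-16/5
back: M2=-16/5
back: M1=-12−1/4·-16/5=-56/5
M: M0=0, M1=-56/5, M2=-16/5, M3=0
seg 0: a=0, c=M0/2=0, d=(M1−M0)/(6·1)=-28/15, b=Δ0−h0·(2M0+M1)/6=103/15
seg 1: a=5, c=M1/2=-28/5, d=(M2−M1)/(6·1)=4/3, b=Δ1−h1·(2M1+M2)/6=19/15
seg 2: a=2, c=M2/2=-8/5, d=(M3−M2)/(6·1)=8/15, b=Δ2−h2·(2M2+M3)/6=-89/15
t_q=1/2 → seg 0, τ=1/2; S=0+103/15·τ+0·τ²+-28/15·τ³=16/5

  seg 0: a=0 b=103/15 c=0 d=-28/15
  seg 1: a=5 b=19/15 c=-28/5 d=4/3
  seg 2: a=2 b=-89/15 c=-8/5 d=8/15
S(1/2) = 16/5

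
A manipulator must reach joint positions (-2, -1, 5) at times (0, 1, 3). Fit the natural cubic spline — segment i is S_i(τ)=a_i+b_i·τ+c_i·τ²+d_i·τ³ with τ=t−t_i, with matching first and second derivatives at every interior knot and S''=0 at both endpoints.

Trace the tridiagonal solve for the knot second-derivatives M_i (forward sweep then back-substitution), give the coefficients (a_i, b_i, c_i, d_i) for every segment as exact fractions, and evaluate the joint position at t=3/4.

Δ: Δ0=1, Δ1=3
row 1: diag=6, rhs=12; c'=1/3, d'=2
back: M1=2
M: M0=0, M1=2, M2=0
seg 0: a=-2, c=M0/2=0, d=(M1−M0)/(6·1)=1/3, b=Δ0−h0·(2M0+M1)/6=2/3
seg 1: a=-1, c=M1/2=1, d=(M2−M1)/(6·2)=-1/6, b=Δ1−h1·(2M1+M2)/6=5/3
t_q=3/4 → seg 0, τ=3/4; S=-2+2/3·τ+0·τ²+1/3·τ³=-87/64

  seg 0: a=-2 b=2/3 c=0 d=1/3
  seg 1: a=-1 b=5/3 c=1 d=-1/6
S(3/4) = -87/64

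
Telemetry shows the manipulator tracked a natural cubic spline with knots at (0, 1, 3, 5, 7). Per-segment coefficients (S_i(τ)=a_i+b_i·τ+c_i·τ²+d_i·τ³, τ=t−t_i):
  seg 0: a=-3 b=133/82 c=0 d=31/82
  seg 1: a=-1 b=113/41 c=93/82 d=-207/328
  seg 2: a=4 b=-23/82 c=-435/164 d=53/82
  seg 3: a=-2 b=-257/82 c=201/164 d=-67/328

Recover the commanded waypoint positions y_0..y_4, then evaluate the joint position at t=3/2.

y_0 = S_0(0) = a_0 = -3
y_1 = S_1(0) = a_1 = -1
y_2 = S_2(0) = a_2 = 4
y_3 = S_3(0) = a_3 = -2
y_4 = S_3(2) = -5
t_q=3/2 is in segment 1 (τ=1/2); S_1(τ)=1529/2624

y_0=-3 y_1=-1 y_2=4 y_3=-2 y_4=-5
S(3/2) = 1529/2624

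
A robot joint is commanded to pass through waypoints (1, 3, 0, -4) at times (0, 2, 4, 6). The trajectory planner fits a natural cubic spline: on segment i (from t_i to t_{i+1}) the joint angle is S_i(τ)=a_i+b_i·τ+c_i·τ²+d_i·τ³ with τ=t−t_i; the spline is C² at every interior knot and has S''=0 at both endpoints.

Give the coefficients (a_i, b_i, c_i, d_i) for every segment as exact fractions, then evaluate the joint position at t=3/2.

  seg 0: a=1 b=49/30 c=0 d=-19/120
  seg 1: a=3 b=-4/15 c=-19/20 d=1/6
  seg 2: a=0 b=-31/15 c=1/20 d=-1/120
S(3/2) = 933/320

Δ: Δ0=1, Δ1=-3/2, Δ2=-2
row 1: diag=8, rhs=-15; c'=1/4, d'=-15/8
row 2: denom=8−2·1/4=15/2; d'=(-3−2·-15/8)/(15/2)=1/10
back: M2=1/10
back: M1=-15/8−1/4·1/10=-19/10
M: M0=0, M1=-19/10, M2=1/10, M3=0
seg 0: a=1, c=M0/2=0, d=(M1−M0)/(6·2)=-19/120, b=Δ0−h0·(2M0+M1)/6=49/30
seg 1: a=3, c=M1/2=-19/20, d=(M2−M1)/(6·2)=1/6, b=Δ1−h1·(2M1+M2)/6=-4/15
seg 2: a=0, c=M2/2=1/20, d=(M3−M2)/(6·2)=-1/120, b=Δ2−h2·(2M2+M3)/6=-31/15
t_q=3/2 → seg 0, τ=3/2; S=1+49/30·τ+0·τ²+-19/120·τ³=933/320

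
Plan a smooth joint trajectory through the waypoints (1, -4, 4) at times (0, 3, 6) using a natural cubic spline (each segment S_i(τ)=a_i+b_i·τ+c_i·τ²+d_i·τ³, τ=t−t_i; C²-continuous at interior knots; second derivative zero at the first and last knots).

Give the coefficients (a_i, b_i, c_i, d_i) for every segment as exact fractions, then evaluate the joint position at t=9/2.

  seg 0: a=1 b=-11/4 c=0 d=13/108
  seg 1: a=-4 b=1/2 c=13/12 d=-13/108
S(9/2) = -39/32

Δ: Δ0=-5/3, Δ1=8/3
row 1: diag=12, rhs=26; c'=1/4, d'=13/6
back: M1=13/6
M: M0=0, M1=13/6, M2=0
seg 0: a=1, c=M0/2=0, d=(M1−M0)/(6·3)=13/108, b=Δ0−h0·(2M0+M1)/6=-11/4
seg 1: a=-4, c=M1/2=13/12, d=(M2−M1)/(6·3)=-13/108, b=Δ1−h1·(2M1+M2)/6=1/2
t_q=9/2 → seg 1, τ=3/2; S=-4+1/2·τ+13/12·τ²+-13/108·τ³=-39/32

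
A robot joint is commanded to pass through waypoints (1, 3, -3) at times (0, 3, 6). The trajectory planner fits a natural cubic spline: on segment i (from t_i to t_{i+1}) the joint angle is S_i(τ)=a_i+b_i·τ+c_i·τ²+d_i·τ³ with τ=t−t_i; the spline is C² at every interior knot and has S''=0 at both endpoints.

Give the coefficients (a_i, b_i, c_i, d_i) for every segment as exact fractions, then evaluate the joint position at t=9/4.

  seg 0: a=1 b=4/3 c=0 d=-2/27
  seg 1: a=3 b=-2/3 c=-2/3 d=2/27
S(9/4) = 101/32

Δ: Δ0=2/3, Δ1=-2
row 1: diag=12, rhs=-16; c'=1/4, d'=-4/3
back: M1=-4/3
M: M0=0, M1=-4/3, M2=0
seg 0: a=1, c=M0/2=0, d=(M1−M0)/(6·3)=-2/27, b=Δ0−h0·(2M0+M1)/6=4/3
seg 1: a=3, c=M1/2=-2/3, d=(M2−M1)/(6·3)=2/27, b=Δ1−h1·(2M1+M2)/6=-2/3
t_q=9/4 → seg 0, τ=9/4; S=1+4/3·τ+0·τ²+-2/27·τ³=101/32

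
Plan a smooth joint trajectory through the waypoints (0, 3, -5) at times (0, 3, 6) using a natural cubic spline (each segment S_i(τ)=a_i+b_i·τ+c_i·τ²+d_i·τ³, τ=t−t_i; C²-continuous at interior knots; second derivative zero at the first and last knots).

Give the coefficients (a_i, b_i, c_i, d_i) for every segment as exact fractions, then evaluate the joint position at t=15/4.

  seg 0: a=0 b=23/12 c=0 d=-11/108
  seg 1: a=3 b=-5/6 c=-11/12 d=11/108
S(15/4) = 487/256

Δ: Δ0=1, Δ1=-8/3
row 1: diag=12, rhs=-22; c'=1/4, d'=-11/6
back: M1=-11/6
M: M0=0, M1=-11/6, M2=0
seg 0: a=0, c=M0/2=0, d=(M1−M0)/(6·3)=-11/108, b=Δ0−h0·(2M0+M1)/6=23/12
seg 1: a=3, c=M1/2=-11/12, d=(M2−M1)/(6·3)=11/108, b=Δ1−h1·(2M1+M2)/6=-5/6
t_q=15/4 → seg 1, τ=3/4; S=3+-5/6·τ+-11/12·τ²+11/108·τ³=487/256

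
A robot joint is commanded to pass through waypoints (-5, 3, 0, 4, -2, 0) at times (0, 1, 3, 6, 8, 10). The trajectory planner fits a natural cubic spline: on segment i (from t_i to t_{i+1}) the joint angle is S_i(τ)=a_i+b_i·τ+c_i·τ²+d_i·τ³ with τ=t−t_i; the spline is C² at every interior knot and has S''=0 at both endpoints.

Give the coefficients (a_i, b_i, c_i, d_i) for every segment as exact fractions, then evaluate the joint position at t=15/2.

  seg 0: a=-5 b=28361/2868 c=0 d=-5417/2868
  seg 1: a=3 b=6055/1434 c=-5417/956 d=8045/5736
  seg 2: a=0 b=-1156/717 c=657/239 d=-1267/2151
  seg 3: a=4 b=-733/717 c=-610/239 d=1121/1434
  seg 4: a=-2 b=-1327/717 c=511/239 d=-511/1434
S(15/2) = -2439/3824

Δ: Δ0=8, Δ1=-3/2, Δ2=4/3, Δ3=-3, Δ4=1
row 1: diag=6, rhs=-57; c'=1/3, d'=-19/2
row 2: denom=10−2·1/3=28/3; d'=(17−2·-19/2)/(28/3)=27/7
row 3: denom=10−3·9/28=253/28; d'=(-26−3·27/7)/(253/28)=-1052/253
row 4: denom=8−2·56/253=1912/253; d'=(24−2·-1052/253)/(1912/253)=1022/239
back: M4=1022/239
back: M3=-1052/253−56/253·1022/239=-1220/239
back: M2=27/7−9/28·-1220/239=1314/239
back: M1=-19/2−1/3·1314/239=-5417/478
M: M0=0, M1=-5417/478, M2=1314/239, M3=-1220/239, M4=1022/239, M5=0
seg 0: a=-5, c=M0/2=0, d=(M1−M0)/(6·1)=-5417/2868, b=Δ0−h0·(2M0+M1)/6=28361/2868
seg 1: a=3, c=M1/2=-5417/956, d=(M2−M1)/(6·2)=8045/5736, b=Δ1−h1·(2M1+M2)/6=6055/1434
seg 2: a=0, c=M2/2=657/239, d=(M3−M2)/(6·3)=-1267/2151, b=Δ2−h2·(2M2+M3)/6=-1156/717
seg 3: a=4, c=M3/2=-610/239, d=(M4−M3)/(6·2)=1121/1434, b=Δ3−h3·(2M3+M4)/6=-733/717
seg 4: a=-2, c=M4/2=511/239, d=(M5−M4)/(6·2)=-511/1434, b=Δ4−h4·(2M4+M5)/6=-1327/717
t_q=15/2 → seg 3, τ=3/2; S=4+-733/717·τ+-610/239·τ²+1121/1434·τ³=-2439/3824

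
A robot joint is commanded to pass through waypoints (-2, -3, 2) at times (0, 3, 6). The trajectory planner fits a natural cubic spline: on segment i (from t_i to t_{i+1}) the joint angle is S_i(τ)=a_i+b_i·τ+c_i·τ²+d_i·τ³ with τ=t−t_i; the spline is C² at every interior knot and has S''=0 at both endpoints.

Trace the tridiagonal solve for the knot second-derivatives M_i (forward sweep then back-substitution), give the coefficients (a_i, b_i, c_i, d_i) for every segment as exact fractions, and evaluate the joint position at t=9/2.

Δ: Δ0=-1/3, Δ1=5/3
row 1: diag=12, rhs=12; c'=1/4, d'=1
back: M1=1
M: M0=0, M1=1, M2=0
seg 0: a=-2, c=M0/2=0, d=(M1−M0)/(6·3)=1/18, b=Δ0−h0·(2M0+M1)/6=-5/6
seg 1: a=-3, c=M1/2=1/2, d=(M2−M1)/(6·3)=-1/18, b=Δ1−h1·(2M1+M2)/6=2/3
t_q=9/2 → seg 1, τ=3/2; S=-3+2/3·τ+1/2·τ²+-1/18·τ³=-17/16

  seg 0: a=-2 b=-5/6 c=0 d=1/18
  seg 1: a=-3 b=2/3 c=1/2 d=-1/18
S(9/2) = -17/16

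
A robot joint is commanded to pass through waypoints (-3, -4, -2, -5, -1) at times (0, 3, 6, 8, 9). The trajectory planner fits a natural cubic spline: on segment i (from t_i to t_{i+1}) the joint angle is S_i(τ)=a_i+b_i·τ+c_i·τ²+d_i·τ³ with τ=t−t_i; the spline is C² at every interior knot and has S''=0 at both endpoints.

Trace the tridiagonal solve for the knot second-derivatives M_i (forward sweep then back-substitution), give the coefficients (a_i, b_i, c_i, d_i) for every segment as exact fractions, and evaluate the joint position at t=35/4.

  seg 0: a=-3 b=-295/309 c=0 d=64/927
  seg 1: a=-4 b=281/309 c=64/103 d=-217/927
  seg 2: a=-2 b=-520/309 c=-153/103 d=1949/2472
  seg 3: a=-5 b=1135/618 c=1337/412 d=-1337/1236
S(35/4) = -59421/26368

Δ: Δ0=-1/3, Δ1=2/3, Δ2=-3/2, Δ3=4
row 1: diag=12, rhs=6; c'=1/4, d'=1/2
row 2: denom=10−3·1/4=37/4; d'=(-13−3·1/2)/(37/4)=-58/37
row 3: denom=6−2·8/37=206/37; d'=(33−2·-58/37)/(206/37)=1337/206
back: M3=1337/206
back: M2=-58/37−8/37·1337/206=-306/103
back: M1=1/2−1/4·-306/103=128/103
M: M0=0, M1=128/103, M2=-306/103, M3=1337/206, M4=0
seg 0: a=-3, c=M0/2=0, d=(M1−M0)/(6·3)=64/927, b=Δ0−h0·(2M0+M1)/6=-295/309
seg 1: a=-4, c=M1/2=64/103, d=(M2−M1)/(6·3)=-217/927, b=Δ1−h1·(2M1+M2)/6=281/309
seg 2: a=-2, c=M2/2=-153/103, d=(M3−M2)/(6·2)=1949/2472, b=Δ2−h2·(2M2+M3)/6=-520/309
seg 3: a=-5, c=M3/2=1337/412, d=(M4−M3)/(6·1)=-1337/1236, b=Δ3−h3·(2M3+M4)/6=1135/618
t_q=35/4 → seg 3, τ=3/4; S=-5+1135/618·τ+1337/412·τ²+-1337/1236·τ³=-59421/26368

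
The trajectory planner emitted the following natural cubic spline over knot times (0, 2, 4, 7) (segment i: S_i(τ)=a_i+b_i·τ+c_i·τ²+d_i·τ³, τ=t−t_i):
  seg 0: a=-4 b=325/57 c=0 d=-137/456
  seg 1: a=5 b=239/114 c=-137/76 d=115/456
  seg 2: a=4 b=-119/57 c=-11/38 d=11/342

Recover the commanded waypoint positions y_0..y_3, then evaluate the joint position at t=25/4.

y_0 = S_0(0) = a_0 = -4
y_1 = S_1(0) = a_1 = 5
y_2 = S_2(0) = a_2 = 4
y_3 = S_2(3) = -4
t_q=25/4 is in segment 2 (τ=9/4); S_2(τ)=-4369/2432

y_0=-4 y_1=5 y_2=4 y_3=-4
S(25/4) = -4369/2432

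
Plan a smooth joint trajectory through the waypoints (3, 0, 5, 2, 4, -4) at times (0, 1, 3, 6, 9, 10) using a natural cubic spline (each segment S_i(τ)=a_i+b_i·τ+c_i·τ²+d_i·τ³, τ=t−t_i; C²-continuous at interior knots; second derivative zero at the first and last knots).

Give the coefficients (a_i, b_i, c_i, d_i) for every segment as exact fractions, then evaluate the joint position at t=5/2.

  seg 0: a=3 b=-9277/2220 c=0 d=2617/2220
  seg 1: a=0 b=-713/1110 c=2617/740 d=-4363/4440
  seg 2: a=5 b=190/111 c=-873/370 d=131/270
  seg 3: a=2 b=727/1110 c=1114/555 d=-6671/9990
  seg 4: a=4 b=-2959/555 c=-1481/370 d=1481/1110
S(5/2) = 43537/11840

Δ: Δ0=-3, Δ1=5/2, Δ2=-1, Δ3=2/3, Δ4=-8
row 1: diag=6, rhs=33; c'=1/3, d'=11/2
row 2: denom=10−2·1/3=28/3; d'=(-21−2·11/2)/(28/3)=-24/7
row 3: denom=12−3·9/28=309/28; d'=(10−3·-24/7)/(309/28)=568/309
row 4: denom=8−3·28/103=740/103; d'=(-52−3·568/309)/(740/103)=-1481/185
back: M4=-1481/185
back: M3=568/309−28/103·-1481/185=2228/555
back: M2=-24/7−9/28·2228/555=-873/185
back: M1=11/2−1/3·-873/185=2617/370
M: M0=0, M1=2617/370, M2=-873/185, M3=2228/555, M4=-1481/185, M5=0
seg 0: a=3, c=M0/2=0, d=(M1−M0)/(6·1)=2617/2220, b=Δ0−h0·(2M0+M1)/6=-9277/2220
seg 1: a=0, c=M1/2=2617/740, d=(M2−M1)/(6·2)=-4363/4440, b=Δ1−h1·(2M1+M2)/6=-713/1110
seg 2: a=5, c=M2/2=-873/370, d=(M3−M2)/(6·3)=131/270, b=Δ2−h2·(2M2+M3)/6=190/111
seg 3: a=2, c=M3/2=1114/555, d=(M4−M3)/(6·3)=-6671/9990, b=Δ3−h3·(2M3+M4)/6=727/1110
seg 4: a=4, c=M4/2=-1481/370, d=(M5−M4)/(6·1)=1481/1110, b=Δ4−h4·(2M4+M5)/6=-2959/555
t_q=5/2 → seg 1, τ=3/2; S=0+-713/1110·τ+2617/740·τ²+-4363/4440·τ³=43537/11840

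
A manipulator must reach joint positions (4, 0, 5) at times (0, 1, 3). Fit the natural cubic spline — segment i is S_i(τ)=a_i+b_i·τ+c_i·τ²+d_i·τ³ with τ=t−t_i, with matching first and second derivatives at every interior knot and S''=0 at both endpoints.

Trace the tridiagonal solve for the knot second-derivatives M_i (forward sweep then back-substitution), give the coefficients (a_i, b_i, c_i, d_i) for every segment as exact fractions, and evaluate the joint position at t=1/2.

Δ: Δ0=-4, Δ1=5/2
row 1: diag=6, rhs=39; c'=1/3, d'=13/2
back: M1=13/2
M: M0=0, M1=13/2, M2=0
seg 0: a=4, c=M0/2=0, d=(M1−M0)/(6·1)=13/12, b=Δ0−h0·(2M0+M1)/6=-61/12
seg 1: a=0, c=M1/2=13/4, d=(M2−M1)/(6·2)=-13/24, b=Δ1−h1·(2M1+M2)/6=-11/6
t_q=1/2 → seg 0, τ=1/2; S=4+-61/12·τ+0·τ²+13/12·τ³=51/32

  seg 0: a=4 b=-61/12 c=0 d=13/12
  seg 1: a=0 b=-11/6 c=13/4 d=-13/24
S(1/2) = 51/32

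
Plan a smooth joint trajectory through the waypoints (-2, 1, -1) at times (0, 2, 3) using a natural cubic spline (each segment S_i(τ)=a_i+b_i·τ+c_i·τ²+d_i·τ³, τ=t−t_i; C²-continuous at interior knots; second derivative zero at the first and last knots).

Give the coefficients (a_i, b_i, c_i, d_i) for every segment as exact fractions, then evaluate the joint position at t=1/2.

  seg 0: a=-2 b=8/3 c=0 d=-7/24
  seg 1: a=1 b=-5/6 c=-7/4 d=7/12
S(1/2) = -45/64

Δ: Δ0=3/2, Δ1=-2
row 1: diag=6, rhs=-21; c'=1/6, d'=-7/2
back: M1=-7/2
M: M0=0, M1=-7/2, M2=0
seg 0: a=-2, c=M0/2=0, d=(M1−M0)/(6·2)=-7/24, b=Δ0−h0·(2M0+M1)/6=8/3
seg 1: a=1, c=M1/2=-7/4, d=(M2−M1)/(6·1)=7/12, b=Δ1−h1·(2M1+M2)/6=-5/6
t_q=1/2 → seg 0, τ=1/2; S=-2+8/3·τ+0·τ²+-7/24·τ³=-45/64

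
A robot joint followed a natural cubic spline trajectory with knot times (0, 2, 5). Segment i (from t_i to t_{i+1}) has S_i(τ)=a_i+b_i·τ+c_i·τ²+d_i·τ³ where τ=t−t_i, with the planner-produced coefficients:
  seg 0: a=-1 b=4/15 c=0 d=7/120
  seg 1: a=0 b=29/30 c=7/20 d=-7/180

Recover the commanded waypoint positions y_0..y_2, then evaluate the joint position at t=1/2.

y_0 = S_0(0) = a_0 = -1
y_1 = S_1(0) = a_1 = 0
y_2 = S_1(3) = 5
t_q=1/2 is in segment 0 (τ=1/2); S_0(τ)=-55/64

y_0=-1 y_1=0 y_2=5
S(1/2) = -55/64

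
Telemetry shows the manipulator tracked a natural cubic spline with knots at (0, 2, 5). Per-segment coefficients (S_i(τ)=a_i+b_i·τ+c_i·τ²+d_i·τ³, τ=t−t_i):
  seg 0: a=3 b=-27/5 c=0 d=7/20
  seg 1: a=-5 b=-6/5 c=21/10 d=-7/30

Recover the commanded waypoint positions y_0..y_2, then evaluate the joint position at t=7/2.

y_0=3 y_1=-5 y_2=4
S(7/2) = -229/80

y_0 = S_0(0) = a_0 = 3
y_1 = S_1(0) = a_1 = -5
y_2 = S_1(3) = 4
t_q=7/2 is in segment 1 (τ=3/2); S_1(τ)=-229/80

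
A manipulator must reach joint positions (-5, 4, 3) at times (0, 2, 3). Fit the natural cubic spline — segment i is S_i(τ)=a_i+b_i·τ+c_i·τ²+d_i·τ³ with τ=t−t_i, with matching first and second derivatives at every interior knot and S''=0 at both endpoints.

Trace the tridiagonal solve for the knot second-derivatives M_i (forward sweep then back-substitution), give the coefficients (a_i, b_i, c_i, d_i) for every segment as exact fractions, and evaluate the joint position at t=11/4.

  seg 0: a=-5 b=19/3 c=0 d=-11/24
  seg 1: a=4 b=5/6 c=-11/4 d=11/12
S(11/4) = 887/256

Δ: Δ0=9/2, Δ1=-1
row 1: diag=6, rhs=-33; c'=1/6, d'=-11/2
back: M1=-11/2
M: M0=0, M1=-11/2, M2=0
seg 0: a=-5, c=M0/2=0, d=(M1−M0)/(6·2)=-11/24, b=Δ0−h0·(2M0+M1)/6=19/3
seg 1: a=4, c=M1/2=-11/4, d=(M2−M1)/(6·1)=11/12, b=Δ1−h1·(2M1+M2)/6=5/6
t_q=11/4 → seg 1, τ=3/4; S=4+5/6·τ+-11/4·τ²+11/12·τ³=887/256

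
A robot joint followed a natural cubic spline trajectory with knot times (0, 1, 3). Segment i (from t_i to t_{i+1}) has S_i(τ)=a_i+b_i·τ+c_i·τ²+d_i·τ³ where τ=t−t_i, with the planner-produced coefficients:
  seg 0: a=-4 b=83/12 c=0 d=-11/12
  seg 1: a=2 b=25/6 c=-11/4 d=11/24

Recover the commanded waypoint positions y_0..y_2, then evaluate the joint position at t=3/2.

y_0 = S_0(0) = a_0 = -4
y_1 = S_1(0) = a_1 = 2
y_2 = S_1(2) = 3
t_q=3/2 is in segment 1 (τ=1/2); S_1(τ)=221/64

y_0=-4 y_1=2 y_2=3
S(3/2) = 221/64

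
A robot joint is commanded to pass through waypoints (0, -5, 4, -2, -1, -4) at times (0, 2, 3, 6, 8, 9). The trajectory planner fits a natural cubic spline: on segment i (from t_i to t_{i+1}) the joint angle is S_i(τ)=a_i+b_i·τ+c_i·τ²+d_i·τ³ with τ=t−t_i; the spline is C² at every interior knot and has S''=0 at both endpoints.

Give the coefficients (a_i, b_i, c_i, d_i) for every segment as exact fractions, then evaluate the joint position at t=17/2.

Δ: Δ0=-5/2, Δ1=9, Δ2=-2, Δ3=1/2, Δ4=-3
row 1: diag=6, rhs=69; c'=1/6, d'=23/2
row 2: denom=8−1·1/6=47/6; d'=(-66−1·23/2)/(47/6)=-465/47
row 3: denom=10−3·18/47=416/47; d'=(15−3·-465/47)/(416/47)=525/104
row 4: denom=6−2·47/208=577/104; d'=(-21−2·525/104)/(577/104)=-3234/577
back: M4=-3234/577
back: M3=525/104−47/208·-3234/577=7287/1154
back: M2=-465/47−18/47·7287/1154=-7104/577
back: M1=23/2−1/6·-7104/577=15639/1154
M: M0=0, M1=15639/1154, M2=-7104/577, M3=7287/1154, M4=-3234/577, M5=0
seg 0: a=0, c=M0/2=0, d=(M1−M0)/(6·2)=5213/4616, b=Δ0−h0·(2M0+M1)/6=-4049/577
seg 1: a=-5, c=M1/2=15639/2308, d=(M2−M1)/(6·1)=-9949/2308, b=Δ1−h1·(2M1+M2)/6=7541/1154
seg 2: a=4, c=M2/2=-3552/577, d=(M3−M2)/(6·3)=7165/6924, b=Δ2−h2·(2M2+M3)/6=16513/2308
seg 3: a=-2, c=M3/2=7287/2308, d=(M4−M3)/(6·2)=-4585/4616, b=Δ3−h3·(2M3+M4)/6=-2125/1154
seg 4: a=-1, c=M4/2=-1617/577, d=(M5−M4)/(6·1)=539/577, b=Δ4−h4·(2M4+M5)/6=-653/577
t_q=17/2 → seg 4, τ=1/2; S=-1+-653/577·τ+-1617/577·τ²+539/577·τ³=-9923/4616

  seg 0: a=0 b=-4049/577 c=0 d=5213/4616
  seg 1: a=-5 b=7541/1154 c=15639/2308 d=-9949/2308
  seg 2: a=4 b=16513/2308 c=-3552/577 d=7165/6924
  seg 3: a=-2 b=-2125/1154 c=7287/2308 d=-4585/4616
  seg 4: a=-1 b=-653/577 c=-1617/577 d=539/577
S(17/2) = -9923/4616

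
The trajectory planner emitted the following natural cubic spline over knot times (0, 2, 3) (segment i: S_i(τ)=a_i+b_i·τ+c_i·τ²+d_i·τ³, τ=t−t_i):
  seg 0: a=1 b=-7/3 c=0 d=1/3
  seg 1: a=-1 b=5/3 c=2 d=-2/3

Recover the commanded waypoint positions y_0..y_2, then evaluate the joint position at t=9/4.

y_0=1 y_1=-1 y_2=2
S(9/4) = -15/32

y_0 = S_0(0) = a_0 = 1
y_1 = S_1(0) = a_1 = -1
y_2 = S_1(1) = 2
t_q=9/4 is in segment 1 (τ=1/4); S_1(τ)=-15/32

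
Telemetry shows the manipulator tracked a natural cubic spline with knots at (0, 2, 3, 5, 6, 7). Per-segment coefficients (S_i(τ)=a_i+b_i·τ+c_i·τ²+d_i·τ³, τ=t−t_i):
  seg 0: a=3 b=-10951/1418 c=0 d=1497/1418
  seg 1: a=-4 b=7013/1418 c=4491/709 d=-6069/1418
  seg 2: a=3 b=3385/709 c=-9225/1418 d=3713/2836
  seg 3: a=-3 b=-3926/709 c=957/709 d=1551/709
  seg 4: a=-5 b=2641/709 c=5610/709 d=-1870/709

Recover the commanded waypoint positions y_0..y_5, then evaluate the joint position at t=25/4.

y_0 = S_0(0) = a_0 = 3
y_1 = S_1(0) = a_1 = -4
y_2 = S_2(0) = a_2 = 3
y_3 = S_3(0) = a_3 = -3
y_4 = S_4(0) = a_4 = -5
y_5 = S_4(1) = 4
t_q=25/4 is in segment 4 (τ=1/4); S_4(τ)=-82027/22688

y_0=3 y_1=-4 y_2=3 y_3=-3 y_4=-5 y_5=4
S(25/4) = -82027/22688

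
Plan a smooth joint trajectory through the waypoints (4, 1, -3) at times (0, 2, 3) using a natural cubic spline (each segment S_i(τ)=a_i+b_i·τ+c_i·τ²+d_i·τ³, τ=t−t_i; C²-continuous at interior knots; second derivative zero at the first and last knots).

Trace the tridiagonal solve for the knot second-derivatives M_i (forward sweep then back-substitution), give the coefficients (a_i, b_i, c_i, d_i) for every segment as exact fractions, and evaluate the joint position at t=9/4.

  seg 0: a=4 b=-2/3 c=0 d=-5/24
  seg 1: a=1 b=-19/6 c=-5/4 d=5/12
S(9/4) = 35/256

Δ: Δ0=-3/2, Δ1=-4
row 1: diag=6, rhs=-15; c'=1/6, d'=-5/2
back: M1=-5/2
M: M0=0, M1=-5/2, M2=0
seg 0: a=4, c=M0/2=0, d=(M1−M0)/(6·2)=-5/24, b=Δ0−h0·(2M0+M1)/6=-2/3
seg 1: a=1, c=M1/2=-5/4, d=(M2−M1)/(6·1)=5/12, b=Δ1−h1·(2M1+M2)/6=-19/6
t_q=9/4 → seg 1, τ=1/4; S=1+-19/6·τ+-5/4·τ²+5/12·τ³=35/256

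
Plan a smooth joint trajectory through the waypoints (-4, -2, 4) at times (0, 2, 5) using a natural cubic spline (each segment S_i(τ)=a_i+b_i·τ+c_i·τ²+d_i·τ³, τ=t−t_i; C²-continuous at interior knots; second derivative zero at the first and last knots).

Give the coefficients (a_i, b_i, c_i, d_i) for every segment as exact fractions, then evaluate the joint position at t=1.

  seg 0: a=-4 b=4/5 c=0 d=1/20
  seg 1: a=-2 b=7/5 c=3/10 d=-1/30
S(1) = -63/20

Δ: Δ0=1, Δ1=2
row 1: diag=10, rhs=6; c'=3/10, d'=3/5
back: M1=3/5
M: M0=0, M1=3/5, M2=0
seg 0: a=-4, c=M0/2=0, d=(M1−M0)/(6·2)=1/20, b=Δ0−h0·(2M0+M1)/6=4/5
seg 1: a=-2, c=M1/2=3/10, d=(M2−M1)/(6·3)=-1/30, b=Δ1−h1·(2M1+M2)/6=7/5
t_q=1 → seg 0, τ=1; S=-4+4/5·τ+0·τ²+1/20·τ³=-63/20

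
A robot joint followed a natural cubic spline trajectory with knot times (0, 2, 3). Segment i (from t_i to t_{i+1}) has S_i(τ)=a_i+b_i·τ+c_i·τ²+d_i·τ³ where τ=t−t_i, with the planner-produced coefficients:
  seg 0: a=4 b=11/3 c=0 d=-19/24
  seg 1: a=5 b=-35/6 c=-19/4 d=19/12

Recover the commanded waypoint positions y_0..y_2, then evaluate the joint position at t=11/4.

y_0 = S_0(0) = a_0 = 4
y_1 = S_1(0) = a_1 = 5
y_2 = S_1(1) = -4
t_q=11/4 is in segment 1 (τ=3/4); S_1(τ)=-353/256

y_0=4 y_1=5 y_2=-4
S(11/4) = -353/256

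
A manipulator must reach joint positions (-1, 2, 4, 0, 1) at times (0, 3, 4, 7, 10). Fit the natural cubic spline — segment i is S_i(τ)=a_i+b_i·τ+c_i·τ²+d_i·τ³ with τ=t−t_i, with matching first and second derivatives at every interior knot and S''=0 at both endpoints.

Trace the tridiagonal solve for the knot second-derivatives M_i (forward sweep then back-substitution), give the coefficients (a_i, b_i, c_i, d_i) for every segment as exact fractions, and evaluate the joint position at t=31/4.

Δ: Δ0=1, Δ1=2, Δ2=-4/3, Δ3=1/3
row 1: diag=8, rhs=6; c'=1/8, d'=3/4
row 2: denom=8−1·1/8=63/8; d'=(-20−1·3/4)/(63/8)=-166/63
row 3: denom=12−3·8/21=76/7; d'=(10−3·-166/63)/(76/7)=94/57
back: M3=94/57
back: M2=-166/63−8/21·94/57=-62/19
back: M1=3/4−1/8·-62/19=22/19
M: M0=0, M1=22/19, M2=-62/19, M3=94/57, M4=0
seg 0: a=-1, c=M0/2=0, d=(M1−M0)/(6·3)=11/171, b=Δ0−h0·(2M0+M1)/6=8/19
seg 1: a=2, c=M1/2=11/19, d=(M2−M1)/(6·1)=-14/19, b=Δ1−h1·(2M1+M2)/6=41/19
seg 2: a=4, c=M2/2=-31/19, d=(M3−M2)/(6·3)=140/513, b=Δ2−h2·(2M2+M3)/6=21/19
seg 3: a=0, c=M3/2=47/57, d=(M4−M3)/(6·3)=-47/513, b=Δ3−h3·(2M3+M4)/6=-25/19
t_q=31/4 → seg 3, τ=3/4; S=0+-25/19·τ+47/57·τ²+-47/513·τ³=-683/1216

  seg 0: a=-1 b=8/19 c=0 d=11/171
  seg 1: a=2 b=41/19 c=11/19 d=-14/19
  seg 2: a=4 b=21/19 c=-31/19 d=140/513
  seg 3: a=0 b=-25/19 c=47/57 d=-47/513
S(31/4) = -683/1216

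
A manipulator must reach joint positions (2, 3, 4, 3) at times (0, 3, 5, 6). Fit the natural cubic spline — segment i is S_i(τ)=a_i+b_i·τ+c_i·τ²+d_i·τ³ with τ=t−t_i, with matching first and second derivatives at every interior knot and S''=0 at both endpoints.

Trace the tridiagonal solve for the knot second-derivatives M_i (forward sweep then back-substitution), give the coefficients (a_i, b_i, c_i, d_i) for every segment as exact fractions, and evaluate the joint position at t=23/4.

  seg 0: a=2 b=5/42 c=0 d=1/42
  seg 1: a=3 b=16/21 c=3/14 d=-29/168
  seg 2: a=4 b=-19/42 c=-23/28 d=23/84
S(23/4) = 5939/1792

Δ: Δ0=1/3, Δ1=1/2, Δ2=-1
row 1: diag=10, rhs=1; c'=1/5, d'=1/10
row 2: denom=6−2·1/5=28/5; d'=(-9−2·1/10)/(28/5)=-23/14
back: M2=-23/14
back: M1=1/10−1/5·-23/14=3/7
M: M0=0, M1=3/7, M2=-23/14, M3=0
seg 0: a=2, c=M0/2=0, d=(M1−M0)/(6·3)=1/42, b=Δ0−h0·(2M0+M1)/6=5/42
seg 1: a=3, c=M1/2=3/14, d=(M2−M1)/(6·2)=-29/168, b=Δ1−h1·(2M1+M2)/6=16/21
seg 2: a=4, c=M2/2=-23/28, d=(M3−M2)/(6·1)=23/84, b=Δ2−h2·(2M2+M3)/6=-19/42
t_q=23/4 → seg 2, τ=3/4; S=4+-19/42·τ+-23/28·τ²+23/84·τ³=5939/1792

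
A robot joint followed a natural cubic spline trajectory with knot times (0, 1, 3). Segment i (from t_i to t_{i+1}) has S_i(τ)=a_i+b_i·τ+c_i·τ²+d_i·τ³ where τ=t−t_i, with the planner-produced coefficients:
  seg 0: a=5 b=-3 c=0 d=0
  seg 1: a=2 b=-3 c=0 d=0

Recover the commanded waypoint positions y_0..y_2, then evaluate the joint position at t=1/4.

y_0 = S_0(0) = a_0 = 5
y_1 = S_1(0) = a_1 = 2
y_2 = S_1(2) = -4
t_q=1/4 is in segment 0 (τ=1/4); S_0(τ)=17/4

y_0=5 y_1=2 y_2=-4
S(1/4) = 17/4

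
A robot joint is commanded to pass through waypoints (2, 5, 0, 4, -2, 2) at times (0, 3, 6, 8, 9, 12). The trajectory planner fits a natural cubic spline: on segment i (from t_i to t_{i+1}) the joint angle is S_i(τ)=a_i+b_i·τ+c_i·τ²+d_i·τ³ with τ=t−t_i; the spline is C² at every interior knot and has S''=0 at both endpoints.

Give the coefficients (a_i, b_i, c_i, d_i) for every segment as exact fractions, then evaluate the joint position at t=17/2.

Δ: Δ0=1, Δ1=-5/3, Δ2=2, Δ3=-6, Δ4=4/3
row 1: diag=12, rhs=-16; c'=1/4, d'=-4/3
row 2: denom=10−3·1/4=37/4; d'=(22−3·-4/3)/(37/4)=104/37
row 3: denom=6−2·8/37=206/37; d'=(-48−2·104/37)/(206/37)=-992/103
row 4: denom=8−1·37/206=1611/206; d'=(44−1·-992/103)/(1611/206)=11048/1611
back: M4=11048/1611
back: M3=-992/103−37/206·11048/1611=-17500/1611
back: M2=104/37−8/37·-17500/1611=8312/1611
back: M1=-4/3−1/4·8312/1611=-4226/1611
M: M0=0, M1=-4226/1611, M2=8312/1611, M3=-17500/1611, M4=11048/1611, M5=0
seg 0: a=2, c=M0/2=0, d=(M1−M0)/(6·3)=-2113/14499, b=Δ0−h0·(2M0+M1)/6=3724/1611
seg 1: a=5, c=M1/2=-2113/1611, d=(M2−M1)/(6·3)=6269/14499, b=Δ1−h1·(2M1+M2)/6=-2615/1611
seg 2: a=0, c=M2/2=4156/1611, d=(M3−M2)/(6·2)=-239/179, b=Δ2−h2·(2M2+M3)/6=3514/1611
seg 3: a=4, c=M3/2=-8750/1611, d=(M4−M3)/(6·1)=1586/537, b=Δ3−h3·(2M3+M4)/6=-5674/1611
seg 4: a=-2, c=M4/2=5524/1611, d=(M5−M4)/(6·3)=-5524/14499, b=Δ4−h4·(2M4+M5)/6=-8900/1611
t_q=17/2 → seg 3, τ=1/2; S=4+-5674/1611·τ+-8750/1611·τ²+1586/537·τ³=8057/6444

  seg 0: a=2 b=3724/1611 c=0 d=-2113/14499
  seg 1: a=5 b=-2615/1611 c=-2113/1611 d=6269/14499
  seg 2: a=0 b=3514/1611 c=4156/1611 d=-239/179
  seg 3: a=4 b=-5674/1611 c=-8750/1611 d=1586/537
  seg 4: a=-2 b=-8900/1611 c=5524/1611 d=-5524/14499
S(17/2) = 8057/6444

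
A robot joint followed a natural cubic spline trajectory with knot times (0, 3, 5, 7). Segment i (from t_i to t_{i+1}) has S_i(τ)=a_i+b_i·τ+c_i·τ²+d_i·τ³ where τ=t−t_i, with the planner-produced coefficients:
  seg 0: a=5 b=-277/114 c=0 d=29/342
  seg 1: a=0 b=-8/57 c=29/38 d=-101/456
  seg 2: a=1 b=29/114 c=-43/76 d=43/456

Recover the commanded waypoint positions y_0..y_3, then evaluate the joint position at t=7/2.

y_0 = S_0(0) = a_0 = 5
y_1 = S_1(0) = a_1 = 0
y_2 = S_2(0) = a_2 = 1
y_3 = S_2(2) = 0
t_q=7/2 is in segment 1 (τ=1/2); S_1(τ)=113/1216

y_0=5 y_1=0 y_2=1 y_3=0
S(7/2) = 113/1216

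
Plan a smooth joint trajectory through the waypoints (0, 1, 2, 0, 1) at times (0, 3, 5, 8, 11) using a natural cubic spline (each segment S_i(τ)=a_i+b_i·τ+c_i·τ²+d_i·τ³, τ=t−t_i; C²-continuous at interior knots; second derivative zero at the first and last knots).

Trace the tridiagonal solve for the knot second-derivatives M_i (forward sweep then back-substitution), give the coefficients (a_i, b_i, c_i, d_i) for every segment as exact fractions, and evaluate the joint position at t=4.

  seg 0: a=0 b=131/708 c=0 d=35/2124
  seg 1: a=1 b=223/354 c=35/236 d=-151/1416
  seg 2: a=2 b=-10/177 c=-29/59 d=17/177
  seg 3: a=0 b=-73/177 c=22/59 d=-22/531
S(4) = 789/472

Δ: Δ0=1/3, Δ1=1/2, Δ2=-2/3, Δ3=1/3
row 1: diag=10, rhs=1; c'=1/5, d'=1/10
row 2: denom=10−2·1/5=48/5; d'=(-7−2·1/10)/(48/5)=-3/4
row 3: denom=12−3·5/16=177/16; d'=(6−3·-3/4)/(177/16)=44/59
back: M3=44/59
back: M2=-3/4−5/16·44/59=-58/59
back: M1=1/10−1/5·-58/59=35/118
M: M0=0, M1=35/118, M2=-58/59, M3=44/59, M4=0
seg 0: a=0, c=M0/2=0, d=(M1−M0)/(6·3)=35/2124, b=Δ0−h0·(2M0+M1)/6=131/708
seg 1: a=1, c=M1/2=35/236, d=(M2−M1)/(6·2)=-151/1416, b=Δ1−h1·(2M1+M2)/6=223/354
seg 2: a=2, c=M2/2=-29/59, d=(M3−M2)/(6·3)=17/177, b=Δ2−h2·(2M2+M3)/6=-10/177
seg 3: a=0, c=M3/2=22/59, d=(M4−M3)/(6·3)=-22/531, b=Δ3−h3·(2M3+M4)/6=-73/177
t_q=4 → seg 1, τ=1; S=1+223/354·τ+35/236·τ²+-151/1416·τ³=789/472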